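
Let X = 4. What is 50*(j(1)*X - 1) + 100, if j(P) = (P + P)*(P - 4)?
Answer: -1150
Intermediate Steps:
j(P) = 2*P*(-4 + P) (j(P) = (2*P)*(-4 + P) = 2*P*(-4 + P))
50*(j(1)*X - 1) + 100 = 50*((2*1*(-4 + 1))*4 - 1) + 100 = 50*((2*1*(-3))*4 - 1) + 100 = 50*(-6*4 - 1) + 100 = 50*(-24 - 1) + 100 = 50*(-25) + 100 = -1250 + 100 = -1150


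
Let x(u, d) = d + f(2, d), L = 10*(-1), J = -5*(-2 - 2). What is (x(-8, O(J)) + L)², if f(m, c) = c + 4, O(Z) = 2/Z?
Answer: 841/25 ≈ 33.640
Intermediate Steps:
J = 20 (J = -5*(-4) = 20)
f(m, c) = 4 + c
L = -10
x(u, d) = 4 + 2*d (x(u, d) = d + (4 + d) = 4 + 2*d)
(x(-8, O(J)) + L)² = ((4 + 2*(2/20)) - 10)² = ((4 + 2*(2*(1/20))) - 10)² = ((4 + 2*(⅒)) - 10)² = ((4 + ⅕) - 10)² = (21/5 - 10)² = (-29/5)² = 841/25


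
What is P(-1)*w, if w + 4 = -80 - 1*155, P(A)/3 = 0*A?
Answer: 0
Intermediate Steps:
P(A) = 0 (P(A) = 3*(0*A) = 3*0 = 0)
w = -239 (w = -4 + (-80 - 1*155) = -4 + (-80 - 155) = -4 - 235 = -239)
P(-1)*w = 0*(-239) = 0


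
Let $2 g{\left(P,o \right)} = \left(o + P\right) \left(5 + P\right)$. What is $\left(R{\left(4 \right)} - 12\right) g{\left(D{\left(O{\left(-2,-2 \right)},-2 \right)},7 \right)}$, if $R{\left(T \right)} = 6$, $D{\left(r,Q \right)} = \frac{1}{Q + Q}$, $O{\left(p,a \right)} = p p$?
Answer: $- \frac{1539}{16} \approx -96.188$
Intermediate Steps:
$O{\left(p,a \right)} = p^{2}$
$D{\left(r,Q \right)} = \frac{1}{2 Q}$
$g{\left(P,o \right)} = \frac{\left(5 + P\right) \left(P + o\right)}{2}$ ($g{\left(P,o \right)} = \frac{\left(o + P\right) \left(5 + P\right)}{2} = \frac{\left(P + o\right) \left(5 + P\right)}{2} = \frac{\left(5 + P\right) \left(P + o\right)}{2}$)
$\left(R{\left(4 \right)} - 12\right) g{\left(D{\left(O{\left(-2,-2 \right)},-2 \right)},7 \right)} = \left(6 - 12\right) \left(\frac{\left(\frac{1}{2 \left(-2\right)}\right)^{2}}{2} + \frac{5 \frac{1}{2 \left(-2\right)}}{2} + \frac{5}{2} \cdot 7 + \frac{1}{2} \frac{1}{2 \left(-2\right)} 7\right) = - 6 \left(\frac{\left(\frac{1}{2} \left(- \frac{1}{2}\right)\right)^{2}}{2} + \frac{5 \cdot \frac{1}{2} \left(- \frac{1}{2}\right)}{2} + \frac{35}{2} + \frac{1}{2} \cdot \frac{1}{2} \left(- \frac{1}{2}\right) 7\right) = - 6 \left(\frac{\left(- \frac{1}{4}\right)^{2}}{2} + \frac{5}{2} \left(- \frac{1}{4}\right) + \frac{35}{2} + \frac{1}{2} \left(- \frac{1}{4}\right) 7\right) = - 6 \left(\frac{1}{2} \cdot \frac{1}{16} - \frac{5}{8} + \frac{35}{2} - \frac{7}{8}\right) = - 6 \left(\frac{1}{32} - \frac{5}{8} + \frac{35}{2} - \frac{7}{8}\right) = \left(-6\right) \frac{513}{32} = - \frac{1539}{16}$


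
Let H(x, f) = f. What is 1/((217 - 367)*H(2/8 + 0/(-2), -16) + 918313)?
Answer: 1/920713 ≈ 1.0861e-6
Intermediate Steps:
1/((217 - 367)*H(2/8 + 0/(-2), -16) + 918313) = 1/((217 - 367)*(-16) + 918313) = 1/(-150*(-16) + 918313) = 1/(2400 + 918313) = 1/920713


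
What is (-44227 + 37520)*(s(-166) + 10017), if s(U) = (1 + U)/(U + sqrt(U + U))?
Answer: -3762673949/56 - 368885*I*sqrt(83)/4648 ≈ -6.7191e+7 - 723.04*I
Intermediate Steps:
s(U) = (1 + U)/(U + sqrt(2)*sqrt(U)) (s(U) = (1 + U)/(U + sqrt(2*U)) = (1 + U)/(U + sqrt(2)*sqrt(U)))
(-44227 + 37520)*(s(-166) + 10017) = (-44227 + 37520)*((1 - 166)/(-166 + sqrt(2)*sqrt(-166)) + 10017) = -6707*(-165/(-166 + sqrt(2)*(I*sqrt(166))) + 10017) = -6707*(-165/(-166 + 2*I*sqrt(83)) + 10017) = -6707*(10017 - 165/(-166 + 2*I*sqrt(83))) = -67184019 + 1106655/(-166 + 2*I*sqrt(83))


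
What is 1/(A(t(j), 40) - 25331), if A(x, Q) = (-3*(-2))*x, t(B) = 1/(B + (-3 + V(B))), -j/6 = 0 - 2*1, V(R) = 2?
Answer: -11/278635 ≈ -3.9478e-5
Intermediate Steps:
j = 12 (j = -6*(0 - 2*1) = -6*(0 - 2) = -6*(-2) = 12)
t(B) = 1/(-1 + B) (t(B) = 1/(B + (-3 + 2)) = 1/(B - 1) = 1/(-1 + B))
A(x, Q) = 6*x
1/(A(t(j), 40) - 25331) = 1/(6/(-1 + 12) - 25331) = 1/(6/11 - 25331) = 1/(-278635/11) = -11/278635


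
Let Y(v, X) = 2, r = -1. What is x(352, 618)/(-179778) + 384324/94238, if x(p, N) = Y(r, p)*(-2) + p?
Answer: 5755017104/1411826597 ≈ 4.0763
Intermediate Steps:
x(p, N) = -4 + p (x(p, N) = 2*(-2) + p = -4 + p)
x(352, 618)/(-179778) + 384324/94238 = (-4 + 352)/(-179778) + 384324/94238 = 348*(-1/179778) + 384324*(1/94238) = -58/29963 + 192162/47119 = 5755017104/1411826597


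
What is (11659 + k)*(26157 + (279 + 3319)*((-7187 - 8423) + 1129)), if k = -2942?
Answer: -453950684877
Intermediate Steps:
(11659 + k)*(26157 + (279 + 3319)*((-7187 - 8423) + 1129)) = (11659 - 2942)*(26157 + (279 + 3319)*((-7187 - 8423) + 1129)) = 8717*(26157 + 3598*(-15610 + 1129)) = 8717*(26157 + 3598*(-14481)) = 8717*(26157 - 52102638) = 8717*(-52076481) = -453950684877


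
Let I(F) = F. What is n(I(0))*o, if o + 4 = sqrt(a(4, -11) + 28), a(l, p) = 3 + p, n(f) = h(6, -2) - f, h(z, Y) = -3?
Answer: 12 - 6*sqrt(5) ≈ -1.4164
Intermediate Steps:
n(f) = -3 - f
o = -4 + 2*sqrt(5) (o = -4 + sqrt((3 - 11) + 28) = -4 + sqrt(-8 + 28) = -4 + sqrt(20) = -4 + 2*sqrt(5) ≈ 0.47214)
n(I(0))*o = (-3 - 1*0)*(-4 + 2*sqrt(5)) = (-3 + 0)*(-4 + 2*sqrt(5)) = -3*(-4 + 2*sqrt(5)) = 12 - 6*sqrt(5)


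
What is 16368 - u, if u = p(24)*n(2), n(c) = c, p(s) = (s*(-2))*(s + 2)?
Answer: 18864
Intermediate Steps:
p(s) = -2*s*(2 + s) (p(s) = (-2*s)*(2 + s) = -2*s*(2 + s))
u = -2496 (u = -2*24*(2 + 24)*2 = -2*24*26*2 = -1248*2 = -2496)
16368 - u = 16368 - 1*(-2496) = 16368 + 2496 = 18864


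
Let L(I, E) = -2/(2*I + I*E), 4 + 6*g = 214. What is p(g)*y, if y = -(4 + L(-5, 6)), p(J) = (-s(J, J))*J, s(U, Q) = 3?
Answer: 1701/4 ≈ 425.25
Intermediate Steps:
g = 35 (g = -⅔ + (⅙)*214 = -⅔ + 107/3 = 35)
L(I, E) = -2/(2*I + E*I)
p(J) = -3*J (p(J) = (-1*3)*J = -3*J)
y = -81/20 (y = -(4 - 2/(-5*(2 + 6))) = -(4 - 2*(-⅕)/8) = -(4 - 2*(-⅕)*⅛) = -(4 + 1/20) = -1*81/20 = -81/20 ≈ -4.0500)
p(g)*y = -3*35*(-81/20) = -105*(-81/20) = 1701/4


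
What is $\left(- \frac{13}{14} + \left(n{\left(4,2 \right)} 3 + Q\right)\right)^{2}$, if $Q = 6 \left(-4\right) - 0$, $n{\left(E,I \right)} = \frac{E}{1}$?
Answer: $\frac{32761}{196} \approx 167.15$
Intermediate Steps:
$n{\left(E,I \right)} = E$ ($n{\left(E,I \right)} = E 1 = E$)
$Q = -24$ ($Q = -24 + \left(-3 + 3\right) = -24 + 0 = -24$)
$\left(- \frac{13}{14} + \left(n{\left(4,2 \right)} 3 + Q\right)\right)^{2} = \left(- \frac{13}{14} + \left(4 \cdot 3 - 24\right)\right)^{2} = \left(\left(-13\right) \frac{1}{14} + \left(12 - 24\right)\right)^{2} = \left(- \frac{13}{14} - 12\right)^{2} = \left(- \frac{181}{14}\right)^{2} = \frac{32761}{196}$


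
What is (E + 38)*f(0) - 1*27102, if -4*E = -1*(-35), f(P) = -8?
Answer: -27336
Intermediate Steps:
E = -35/4 (E = -(-1)*(-35)/4 = -¼*35 = -35/4 ≈ -8.7500)
(E + 38)*f(0) - 1*27102 = (-35/4 + 38)*(-8) - 1*27102 = (117/4)*(-8) - 27102 = -234 - 27102 = -27336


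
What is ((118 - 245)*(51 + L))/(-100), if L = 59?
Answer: 1397/10 ≈ 139.70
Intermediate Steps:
((118 - 245)*(51 + L))/(-100) = ((118 - 245)*(51 + 59))/(-100) = -127*110*(-1/100) = -13970*(-1/100) = 1397/10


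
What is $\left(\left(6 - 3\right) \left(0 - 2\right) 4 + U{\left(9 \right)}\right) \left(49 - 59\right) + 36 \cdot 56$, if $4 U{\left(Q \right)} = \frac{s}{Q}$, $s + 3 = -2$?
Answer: $\frac{40633}{18} \approx 2257.4$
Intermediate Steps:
$s = -5$ ($s = -3 - 2 = -5$)
$U{\left(Q \right)} = - \frac{5}{4 Q}$ ($U{\left(Q \right)} = \frac{\left(-5\right) \frac{1}{Q}}{4} = - \frac{5}{4 Q}$)
$\left(\left(6 - 3\right) \left(0 - 2\right) 4 + U{\left(9 \right)}\right) \left(49 - 59\right) + 36 \cdot 56 = \left(\left(6 - 3\right) \left(0 - 2\right) 4 - \frac{5}{4 \cdot 9}\right) \left(49 - 59\right) + 36 \cdot 56 = \left(3 \left(-2\right) 4 - \frac{5}{36}\right) \left(-10\right) + 2016 = \left(\left(-6\right) 4 - \frac{5}{36}\right) \left(-10\right) + 2016 = \left(-24 - \frac{5}{36}\right) \left(-10\right) + 2016 = \left(- \frac{869}{36}\right) \left(-10\right) + 2016 = \frac{4345}{18} + 2016 = \frac{40633}{18}$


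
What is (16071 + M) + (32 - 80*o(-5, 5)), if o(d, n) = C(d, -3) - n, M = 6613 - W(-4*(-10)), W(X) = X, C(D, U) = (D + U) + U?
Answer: 23956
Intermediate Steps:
C(D, U) = D + 2*U
M = 6573 (M = 6613 - (-4)*(-10) = 6613 - 1*40 = 6613 - 40 = 6573)
o(d, n) = -6 + d - n (o(d, n) = (d + 2*(-3)) - n = (d - 6) - n = (-6 + d) - n = -6 + d - n)
(16071 + M) + (32 - 80*o(-5, 5)) = (16071 + 6573) + (32 - 80*(-6 - 5 - 1*5)) = 22644 + (32 - 80*(-6 - 5 - 5)) = 22644 + (32 - 80*(-16)) = 22644 + (32 + 1280) = 22644 + 1312 = 23956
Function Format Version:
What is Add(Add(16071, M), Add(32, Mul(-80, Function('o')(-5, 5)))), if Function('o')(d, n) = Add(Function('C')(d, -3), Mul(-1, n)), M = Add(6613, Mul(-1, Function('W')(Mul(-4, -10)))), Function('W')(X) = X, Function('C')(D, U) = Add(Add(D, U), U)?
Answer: 23956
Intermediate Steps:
Function('C')(D, U) = Add(D, Mul(2, U))
M = 6573 (M = Add(6613, Mul(-1, Mul(-4, -10))) = Add(6613, Mul(-1, 40)) = Add(6613, -40) = 6573)
Function('o')(d, n) = Add(-6, d, Mul(-1, n)) (Function('o')(d, n) = Add(Add(d, Mul(2, -3)), Mul(-1, n)) = Add(Add(d, -6), Mul(-1, n)) = Add(Add(-6, d), Mul(-1, n)) = Add(-6, d, Mul(-1, n)))
Add(Add(16071, M), Add(32, Mul(-80, Function('o')(-5, 5)))) = Add(Add(16071, 6573), Add(32, Mul(-80, Add(-6, -5, Mul(-1, 5))))) = Add(22644, Add(32, Mul(-80, Add(-6, -5, -5)))) = Add(22644, Add(32, Mul(-80, -16))) = Add(22644, Add(32, 1280)) = Add(22644, 1312) = 23956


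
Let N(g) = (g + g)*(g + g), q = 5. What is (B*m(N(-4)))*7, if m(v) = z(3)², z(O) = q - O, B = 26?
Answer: 728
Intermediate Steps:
N(g) = 4*g² (N(g) = (2*g)*(2*g) = 4*g²)
z(O) = 5 - O
m(v) = 4 (m(v) = (5 - 1*3)² = (5 - 3)² = 2² = 4)
(B*m(N(-4)))*7 = (26*4)*7 = 104*7 = 728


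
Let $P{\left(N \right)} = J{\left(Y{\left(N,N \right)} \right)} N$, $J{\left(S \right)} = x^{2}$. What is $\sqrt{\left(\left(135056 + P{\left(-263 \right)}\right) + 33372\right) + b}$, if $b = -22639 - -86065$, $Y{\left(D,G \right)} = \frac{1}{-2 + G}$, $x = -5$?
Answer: $3 \sqrt{25031} \approx 474.64$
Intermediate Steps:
$J{\left(S \right)} = 25$ ($J{\left(S \right)} = \left(-5\right)^{2} = 25$)
$P{\left(N \right)} = 25 N$
$b = 63426$ ($b = -22639 + 86065 = 63426$)
$\sqrt{\left(\left(135056 + P{\left(-263 \right)}\right) + 33372\right) + b} = \sqrt{\left(\left(135056 + 25 \left(-263\right)\right) + 33372\right) + 63426} = \sqrt{\left(\left(135056 - 6575\right) + 33372\right) + 63426} = \sqrt{\left(128481 + 33372\right) + 63426} = \sqrt{161853 + 63426} = \sqrt{225279} = 3 \sqrt{25031}$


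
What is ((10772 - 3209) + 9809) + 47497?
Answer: 64869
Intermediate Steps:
((10772 - 3209) + 9809) + 47497 = (7563 + 9809) + 47497 = 17372 + 47497 = 64869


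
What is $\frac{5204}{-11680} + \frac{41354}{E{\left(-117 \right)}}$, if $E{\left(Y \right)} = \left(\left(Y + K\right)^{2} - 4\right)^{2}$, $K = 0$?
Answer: $- \frac{2117647983}{4755263800} \approx -0.44533$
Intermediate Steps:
$E{\left(Y \right)} = \left(-4 + Y^{2}\right)^{2}$ ($E{\left(Y \right)} = \left(\left(Y + 0\right)^{2} - 4\right)^{2} = \left(Y^{2} - 4\right)^{2} = \left(-4 + Y^{2}\right)^{2}$)
$\frac{5204}{-11680} + \frac{41354}{E{\left(-117 \right)}} = \frac{5204}{-11680} + \frac{41354}{\left(-4 + \left(-117\right)^{2}\right)^{2}} = 5204 \left(- \frac{1}{11680}\right) + \frac{41354}{\left(-4 + 13689\right)^{2}} = - \frac{1301}{2920} + \frac{41354}{13685^{2}} = - \frac{1301}{2920} + \frac{41354}{187279225} = - \frac{1301}{2920} + 41354 \cdot \frac{1}{187279225} = - \frac{1301}{2920} + \frac{1798}{8142575} = - \frac{2117647983}{4755263800}$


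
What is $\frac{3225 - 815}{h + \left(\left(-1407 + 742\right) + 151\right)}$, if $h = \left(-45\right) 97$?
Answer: $- \frac{2410}{4879} \approx -0.49395$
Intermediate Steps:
$h = -4365$
$\frac{3225 - 815}{h + \left(\left(-1407 + 742\right) + 151\right)} = \frac{3225 - 815}{-4365 + \left(\left(-1407 + 742\right) + 151\right)} = \frac{2410}{-4365 + \left(-665 + 151\right)} = \frac{2410}{-4365 - 514} = \frac{2410}{-4879} = 2410 \left(- \frac{1}{4879}\right) = - \frac{2410}{4879}$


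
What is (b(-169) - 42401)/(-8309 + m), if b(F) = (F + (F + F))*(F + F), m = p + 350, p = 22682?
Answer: 128965/14723 ≈ 8.7594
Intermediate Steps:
m = 23032 (m = 22682 + 350 = 23032)
b(F) = 6*F² (b(F) = (F + 2*F)*(2*F) = (3*F)*(2*F) = 6*F²)
(b(-169) - 42401)/(-8309 + m) = (6*(-169)² - 42401)/(-8309 + 23032) = (6*28561 - 42401)/14723 = (171366 - 42401)*(1/14723) = 128965*(1/14723) = 128965/14723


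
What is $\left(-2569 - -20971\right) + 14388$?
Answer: $32790$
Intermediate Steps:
$\left(-2569 - -20971\right) + 14388 = \left(-2569 + 20971\right) + 14388 = 18402 + 14388 = 32790$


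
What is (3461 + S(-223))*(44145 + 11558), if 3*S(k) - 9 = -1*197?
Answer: 567892085/3 ≈ 1.8930e+8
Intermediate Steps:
S(k) = -188/3 (S(k) = 3 + (-1*197)/3 = 3 + (⅓)*(-197) = 3 - 197/3 = -188/3)
(3461 + S(-223))*(44145 + 11558) = (3461 - 188/3)*(44145 + 11558) = (10195/3)*55703 = 567892085/3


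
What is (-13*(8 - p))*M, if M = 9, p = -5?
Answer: -1521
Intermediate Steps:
(-13*(8 - p))*M = -13*(8 - 1*(-5))*9 = -13*(8 + 5)*9 = -13*13*9 = -169*9 = -1521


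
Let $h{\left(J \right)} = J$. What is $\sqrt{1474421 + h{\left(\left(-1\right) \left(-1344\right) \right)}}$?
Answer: $\sqrt{1475765} \approx 1214.8$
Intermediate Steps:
$\sqrt{1474421 + h{\left(\left(-1\right) \left(-1344\right) \right)}} = \sqrt{1474421 - -1344} = \sqrt{1474421 + 1344} = \sqrt{1475765}$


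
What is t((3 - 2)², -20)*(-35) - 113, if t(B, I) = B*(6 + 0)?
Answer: -323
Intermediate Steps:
t(B, I) = 6*B (t(B, I) = B*6 = 6*B)
t((3 - 2)², -20)*(-35) - 113 = (6*(3 - 2)²)*(-35) - 113 = (6*1²)*(-35) - 113 = (6*1)*(-35) - 113 = 6*(-35) - 113 = -210 - 113 = -323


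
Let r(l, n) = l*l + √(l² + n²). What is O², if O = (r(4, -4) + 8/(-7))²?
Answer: 221201408/2401 + 20606976*√2/343 ≈ 1.7709e+5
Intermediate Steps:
r(l, n) = l² + √(l² + n²)
O = (104/7 + 4*√2)² (O = ((4² + √(4² + (-4)²)) + 8/(-7))² = ((16 + √(16 + 16)) + 8*(-⅐))² = ((16 + √32) - 8/7)² = ((16 + 4*√2) - 8/7)² = (104/7 + 4*√2)² ≈ 420.82)
O² = (12384/49 + 832*√2/7)²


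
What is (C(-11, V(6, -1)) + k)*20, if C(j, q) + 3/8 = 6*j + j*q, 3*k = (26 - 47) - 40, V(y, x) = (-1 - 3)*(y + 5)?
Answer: 47675/6 ≈ 7945.8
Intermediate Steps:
V(y, x) = -20 - 4*y (V(y, x) = -4*(5 + y) = -20 - 4*y)
k = -61/3 (k = ((26 - 47) - 40)/3 = (-21 - 40)/3 = (⅓)*(-61) = -61/3 ≈ -20.333)
C(j, q) = -3/8 + 6*j + j*q (C(j, q) = -3/8 + (6*j + j*q) = -3/8 + 6*j + j*q)
(C(-11, V(6, -1)) + k)*20 = ((-3/8 + 6*(-11) - 11*(-20 - 4*6)) - 61/3)*20 = ((-3/8 - 66 - 11*(-20 - 24)) - 61/3)*20 = ((-3/8 - 66 - 11*(-44)) - 61/3)*20 = ((-3/8 - 66 + 484) - 61/3)*20 = (3341/8 - 61/3)*20 = (9535/24)*20 = 47675/6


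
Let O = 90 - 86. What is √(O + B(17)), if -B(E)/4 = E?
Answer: 8*I ≈ 8.0*I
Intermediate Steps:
B(E) = -4*E
O = 4
√(O + B(17)) = √(4 - 4*17) = √(4 - 68) = √(-64) = 8*I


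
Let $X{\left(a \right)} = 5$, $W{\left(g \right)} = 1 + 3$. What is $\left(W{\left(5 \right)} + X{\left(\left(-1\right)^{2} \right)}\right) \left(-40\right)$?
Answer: $-360$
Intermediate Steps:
$W{\left(g \right)} = 4$
$\left(W{\left(5 \right)} + X{\left(\left(-1\right)^{2} \right)}\right) \left(-40\right) = \left(4 + 5\right) \left(-40\right) = 9 \left(-40\right) = -360$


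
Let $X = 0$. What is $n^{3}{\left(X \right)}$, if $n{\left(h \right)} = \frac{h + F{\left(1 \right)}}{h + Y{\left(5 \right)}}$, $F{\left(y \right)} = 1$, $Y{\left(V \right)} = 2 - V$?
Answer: $- \frac{1}{27} \approx -0.037037$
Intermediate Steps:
$n{\left(h \right)} = \frac{1 + h}{-3 + h}$ ($n{\left(h \right)} = \frac{h + 1}{h + \left(2 - 5\right)} = \frac{1 + h}{h + \left(2 - 5\right)} = \frac{1 + h}{h - 3} = \frac{1 + h}{-3 + h}$)
$n^{3}{\left(X \right)} = \left(\frac{1 + 0}{-3 + 0}\right)^{3} = \left(\frac{1}{-3} \cdot 1\right)^{3} = \left(\left(- \frac{1}{3}\right) 1\right)^{3} = \left(- \frac{1}{3}\right)^{3} = - \frac{1}{27}$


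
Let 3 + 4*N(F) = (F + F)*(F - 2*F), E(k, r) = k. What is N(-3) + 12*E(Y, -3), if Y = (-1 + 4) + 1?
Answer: 171/4 ≈ 42.750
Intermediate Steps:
Y = 4 (Y = 3 + 1 = 4)
N(F) = -3/4 - F**2/2 (N(F) = -3/4 + ((F + F)*(F - 2*F))/4 = -3/4 + ((2*F)*(-F))/4 = -3/4 + (-2*F**2)/4 = -3/4 - F**2/2)
N(-3) + 12*E(Y, -3) = (-3/4 - 1/2*(-3)**2) + 12*4 = (-3/4 - 1/2*9) + 48 = (-3/4 - 9/2) + 48 = -21/4 + 48 = 171/4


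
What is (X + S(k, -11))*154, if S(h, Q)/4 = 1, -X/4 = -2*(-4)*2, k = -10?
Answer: -9240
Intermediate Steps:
X = -64 (X = -4*(-2*(-4))*2 = -32*2 = -4*16 = -64)
S(h, Q) = 4 (S(h, Q) = 4*1 = 4)
(X + S(k, -11))*154 = (-64 + 4)*154 = -60*154 = -9240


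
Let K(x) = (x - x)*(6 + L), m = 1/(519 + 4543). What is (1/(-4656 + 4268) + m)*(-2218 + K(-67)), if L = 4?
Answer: 2591733/491014 ≈ 5.2783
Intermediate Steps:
m = 1/5062 ≈ 0.00019755
K(x) = 0 (K(x) = (x - x)*(6 + 4) = 0*10 = 0)
(1/(-4656 + 4268) + m)*(-2218 + K(-67)) = (1/(-4656 + 4268) + 1/5062)*(-2218 + 0) = (1/(-388) + 1/5062)*(-2218) = (-1/388 + 1/5062)*(-2218) = -2337/982028*(-2218) = 2591733/491014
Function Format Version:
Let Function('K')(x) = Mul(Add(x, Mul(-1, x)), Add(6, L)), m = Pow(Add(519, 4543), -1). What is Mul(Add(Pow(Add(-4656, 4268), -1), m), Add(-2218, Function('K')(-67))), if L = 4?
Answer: Rational(2591733, 491014) ≈ 5.2783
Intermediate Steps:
m = Rational(1, 5062) (m = Pow(5062, -1) = Rational(1, 5062) ≈ 0.00019755)
Function('K')(x) = 0 (Function('K')(x) = Mul(Add(x, Mul(-1, x)), Add(6, 4)) = Mul(0, 10) = 0)
Mul(Add(Pow(Add(-4656, 4268), -1), m), Add(-2218, Function('K')(-67))) = Mul(Add(Pow(Add(-4656, 4268), -1), Rational(1, 5062)), Add(-2218, 0)) = Mul(Add(Pow(-388, -1), Rational(1, 5062)), -2218) = Mul(Add(Rational(-1, 388), Rational(1, 5062)), -2218) = Mul(Rational(-2337, 982028), -2218) = Rational(2591733, 491014)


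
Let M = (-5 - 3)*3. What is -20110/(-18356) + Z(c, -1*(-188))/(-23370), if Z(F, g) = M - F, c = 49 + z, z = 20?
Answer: 19653242/17874155 ≈ 1.0995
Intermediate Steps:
c = 69 (c = 49 + 20 = 69)
M = -24 (M = -8*3 = -24)
Z(F, g) = -24 - F
-20110/(-18356) + Z(c, -1*(-188))/(-23370) = -20110/(-18356) + (-24 - 1*69)/(-23370) = -20110*(-1/18356) + (-24 - 69)*(-1/23370) = 10055/9178 - 93*(-1/23370) = 10055/9178 + 31/7790 = 19653242/17874155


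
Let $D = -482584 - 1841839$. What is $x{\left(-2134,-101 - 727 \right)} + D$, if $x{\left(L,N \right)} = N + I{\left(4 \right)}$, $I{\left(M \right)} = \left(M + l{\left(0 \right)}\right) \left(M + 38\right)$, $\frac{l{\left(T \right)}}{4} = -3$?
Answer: $-2325587$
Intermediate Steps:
$l{\left(T \right)} = -12$ ($l{\left(T \right)} = 4 \left(-3\right) = -12$)
$I{\left(M \right)} = \left(-12 + M\right) \left(38 + M\right)$ ($I{\left(M \right)} = \left(M - 12\right) \left(M + 38\right) = \left(-12 + M\right) \left(38 + M\right)$)
$x{\left(L,N \right)} = -336 + N$ ($x{\left(L,N \right)} = N + \left(-456 + 4^{2} + 26 \cdot 4\right) = N + \left(-456 + 16 + 104\right) = N - 336 = -336 + N$)
$D = -2324423$ ($D = -482584 - 1841839 = -2324423$)
$x{\left(-2134,-101 - 727 \right)} + D = \left(-336 - 828\right) - 2324423 = -1164 - 2324423 = -2325587$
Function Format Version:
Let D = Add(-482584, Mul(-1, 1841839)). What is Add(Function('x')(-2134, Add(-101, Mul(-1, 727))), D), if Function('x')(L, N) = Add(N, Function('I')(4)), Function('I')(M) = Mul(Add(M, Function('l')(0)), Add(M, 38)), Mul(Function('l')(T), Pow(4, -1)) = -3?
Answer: -2325587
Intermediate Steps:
Function('l')(T) = -12 (Function('l')(T) = Mul(4, -3) = -12)
Function('I')(M) = Mul(Add(-12, M), Add(38, M)) (Function('I')(M) = Mul(Add(M, -12), Add(M, 38)) = Mul(Add(-12, M), Add(38, M)))
Function('x')(L, N) = Add(-336, N) (Function('x')(L, N) = Add(N, Add(-456, Pow(4, 2), Mul(26, 4))) = Add(N, Add(-456, 16, 104)) = Add(N, -336) = Add(-336, N))
D = -2324423 (D = Add(-482584, -1841839) = -2324423)
Add(Function('x')(-2134, Add(-101, Mul(-1, 727))), D) = Add(Add(-336, Add(-101, Mul(-1, 727))), -2324423) = Add(Add(-336, Add(-101, -727)), -2324423) = Add(Add(-336, -828), -2324423) = Add(-1164, -2324423) = -2325587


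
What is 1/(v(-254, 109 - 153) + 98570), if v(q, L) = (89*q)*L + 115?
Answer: 1/1093349 ≈ 9.1462e-7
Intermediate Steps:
v(q, L) = 115 + 89*L*q (v(q, L) = 89*L*q + 115 = 115 + 89*L*q)
1/(v(-254, 109 - 153) + 98570) = 1/((115 + 89*(109 - 153)*(-254)) + 98570) = 1/((115 + 89*(-44)*(-254)) + 98570) = 1/((115 + 994664) + 98570) = 1/(994779 + 98570) = 1/1093349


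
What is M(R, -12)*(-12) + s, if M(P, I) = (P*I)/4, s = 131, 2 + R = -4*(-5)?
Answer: 779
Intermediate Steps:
R = 18 (R = -2 - 4*(-5) = -2 + 20 = 18)
M(P, I) = I*P/4 (M(P, I) = (I*P)*(¼) = I*P/4)
M(R, -12)*(-12) + s = ((¼)*(-12)*18)*(-12) + 131 = -54*(-12) + 131 = 648 + 131 = 779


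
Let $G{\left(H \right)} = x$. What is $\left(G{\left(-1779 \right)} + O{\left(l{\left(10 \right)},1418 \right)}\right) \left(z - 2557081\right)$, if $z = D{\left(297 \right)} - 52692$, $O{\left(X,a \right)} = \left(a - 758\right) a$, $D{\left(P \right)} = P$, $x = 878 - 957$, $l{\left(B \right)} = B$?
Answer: $-2441950250276$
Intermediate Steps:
$x = -79$ ($x = 878 - 957 = -79$)
$G{\left(H \right)} = -79$
$O{\left(X,a \right)} = a \left(-758 + a\right)$ ($O{\left(X,a \right)} = \left(a - 758\right) a = \left(-758 + a\right) a = a \left(-758 + a\right)$)
$z = -52395$ ($z = 297 - 52692 = -52395$)
$\left(G{\left(-1779 \right)} + O{\left(l{\left(10 \right)},1418 \right)}\right) \left(z - 2557081\right) = \left(-79 + 1418 \left(-758 + 1418\right)\right) \left(-52395 - 2557081\right) = \left(-79 + 1418 \cdot 660\right) \left(-2609476\right) = \left(-79 + 935880\right) \left(-2609476\right) = 935801 \left(-2609476\right) = -2441950250276$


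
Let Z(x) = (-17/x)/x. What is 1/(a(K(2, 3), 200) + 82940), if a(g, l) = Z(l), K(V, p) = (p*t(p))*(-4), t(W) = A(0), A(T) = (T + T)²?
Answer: 40000/3317599983 ≈ 1.2057e-5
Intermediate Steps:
A(T) = 4*T² (A(T) = (2*T)² = 4*T²)
t(W) = 0 (t(W) = 4*0² = 4*0 = 0)
K(V, p) = 0 (K(V, p) = (p*0)*(-4) = 0*(-4) = 0)
Z(x) = -17/x²
a(g, l) = -17/l²
1/(a(K(2, 3), 200) + 82940) = 1/(-17/200² + 82940) = 1/(-17*1/40000 + 82940) = 1/(-17/40000 + 82940) = 1/(3317599983/40000) = 40000/3317599983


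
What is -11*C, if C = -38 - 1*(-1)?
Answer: 407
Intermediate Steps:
C = -37 (C = -38 + 1 = -37)
-11*C = -11*(-37) = 407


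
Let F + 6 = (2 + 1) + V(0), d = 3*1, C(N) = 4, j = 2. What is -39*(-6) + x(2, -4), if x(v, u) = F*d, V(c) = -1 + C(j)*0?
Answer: 222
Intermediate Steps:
d = 3
V(c) = -1 (V(c) = -1 + 4*0 = -1 + 0 = -1)
F = -4 (F = -6 + ((2 + 1) - 1) = -6 + (3 - 1) = -6 + 2 = -4)
x(v, u) = -12 (x(v, u) = -4*3 = -12)
-39*(-6) + x(2, -4) = -39*(-6) - 12 = 234 - 12 = 222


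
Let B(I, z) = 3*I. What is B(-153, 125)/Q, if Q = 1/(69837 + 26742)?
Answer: -44329761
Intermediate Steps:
Q = 1/96579 ≈ 1.0354e-5
B(-153, 125)/Q = (3*(-153))/(1/96579) = -459*96579 = -44329761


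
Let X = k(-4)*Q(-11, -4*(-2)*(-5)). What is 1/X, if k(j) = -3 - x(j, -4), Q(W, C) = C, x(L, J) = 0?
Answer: 1/120 ≈ 0.0083333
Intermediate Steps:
k(j) = -3 (k(j) = -3 - 1*0 = -3 + 0 = -3)
X = 120 (X = -3*(-4*(-2))*(-5) = -24*(-5) = -3*(-40) = 120)
1/X = 1/120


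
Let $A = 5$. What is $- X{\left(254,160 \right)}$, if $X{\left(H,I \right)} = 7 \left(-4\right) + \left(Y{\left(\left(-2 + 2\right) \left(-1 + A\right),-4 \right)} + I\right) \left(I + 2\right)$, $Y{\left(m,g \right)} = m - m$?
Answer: $-25892$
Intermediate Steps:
$Y{\left(m,g \right)} = 0$
$X{\left(H,I \right)} = -28 + I \left(2 + I\right)$ ($X{\left(H,I \right)} = 7 \left(-4\right) + \left(0 + I\right) \left(I + 2\right) = -28 + I \left(2 + I\right)$)
$- X{\left(254,160 \right)} = - (-28 + 160^{2} + 2 \cdot 160) = - (-28 + 25600 + 320) = \left(-1\right) 25892 = -25892$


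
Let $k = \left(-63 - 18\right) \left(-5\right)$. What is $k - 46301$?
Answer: $-45896$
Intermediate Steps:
$k = 405$ ($k = \left(-81\right) \left(-5\right) = 405$)
$k - 46301 = 405 - 46301 = -45896$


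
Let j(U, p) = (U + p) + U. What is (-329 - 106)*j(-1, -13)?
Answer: 6525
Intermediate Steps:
j(U, p) = p + 2*U
(-329 - 106)*j(-1, -13) = (-329 - 106)*(-13 + 2*(-1)) = -435*(-13 - 2) = -435*(-15) = 6525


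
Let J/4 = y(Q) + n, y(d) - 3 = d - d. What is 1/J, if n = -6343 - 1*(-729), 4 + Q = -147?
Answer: -1/22444 ≈ -4.4555e-5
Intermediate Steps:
Q = -151 (Q = -4 - 147 = -151)
n = -5614 (n = -6343 + 729 = -5614)
y(d) = 3 (y(d) = 3 + (d - d) = 3 + 0 = 3)
J = -22444 (J = 4*(3 - 5614) = 4*(-5611) = -22444)
1/J = 1/(-22444) = -1/22444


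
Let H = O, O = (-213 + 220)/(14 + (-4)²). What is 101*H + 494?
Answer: 15527/30 ≈ 517.57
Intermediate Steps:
O = 7/30 (O = 7/(14 + 16) = 7/30 ≈ 0.23333)
H = 7/30 ≈ 0.23333
101*H + 494 = 101*(7/30) + 494 = 707/30 + 494 = 15527/30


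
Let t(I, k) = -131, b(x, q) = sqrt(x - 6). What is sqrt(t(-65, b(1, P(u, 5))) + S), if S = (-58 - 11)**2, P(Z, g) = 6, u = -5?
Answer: sqrt(4630) ≈ 68.044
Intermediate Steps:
b(x, q) = sqrt(-6 + x)
S = 4761 (S = (-69)**2 = 4761)
sqrt(t(-65, b(1, P(u, 5))) + S) = sqrt(-131 + 4761) = sqrt(4630)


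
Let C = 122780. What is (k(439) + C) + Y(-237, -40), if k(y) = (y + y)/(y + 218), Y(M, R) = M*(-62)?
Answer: 90321296/657 ≈ 1.3748e+5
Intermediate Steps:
Y(M, R) = -62*M
k(y) = 2*y/(218 + y) (k(y) = (2*y)/(218 + y) = 2*y/(218 + y))
(k(439) + C) + Y(-237, -40) = (2*439/(218 + 439) + 122780) - 62*(-237) = (2*439/657 + 122780) + 14694 = (2*439*(1/657) + 122780) + 14694 = (878/657 + 122780) + 14694 = 80667338/657 + 14694 = 90321296/657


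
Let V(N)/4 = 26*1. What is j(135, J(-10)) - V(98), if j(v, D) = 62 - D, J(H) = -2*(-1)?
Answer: -44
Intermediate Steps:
J(H) = 2
V(N) = 104 (V(N) = 4*(26*1) = 4*26 = 104)
j(135, J(-10)) - V(98) = (62 - 1*2) - 1*104 = (62 - 2) - 104 = 60 - 104 = -44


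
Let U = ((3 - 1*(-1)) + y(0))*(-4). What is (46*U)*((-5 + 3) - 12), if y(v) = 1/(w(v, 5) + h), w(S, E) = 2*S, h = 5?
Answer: 54096/5 ≈ 10819.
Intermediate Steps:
y(v) = 1/(5 + 2*v) (y(v) = 1/(2*v + 5) = 1/(5 + 2*v))
U = -84/5 (U = ((3 - 1*(-1)) + 1/(5 + 2*0))*(-4) = ((3 + 1) + 1/(5 + 0))*(-4) = (4 + 1/5)*(-4) = (4 + ⅕)*(-4) = (21/5)*(-4) = -84/5 ≈ -16.800)
(46*U)*((-5 + 3) - 12) = (46*(-84/5))*((-5 + 3) - 12) = -3864*(-2 - 12)/5 = -3864/5*(-14) = 54096/5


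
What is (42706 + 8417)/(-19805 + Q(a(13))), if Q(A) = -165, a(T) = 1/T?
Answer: -51123/19970 ≈ -2.5600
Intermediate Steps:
(42706 + 8417)/(-19805 + Q(a(13))) = (42706 + 8417)/(-19805 - 165) = 51123/(-19970) = 51123*(-1/19970) = -51123/19970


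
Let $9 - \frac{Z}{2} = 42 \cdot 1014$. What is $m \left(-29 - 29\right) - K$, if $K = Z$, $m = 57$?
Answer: $81852$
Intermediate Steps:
$Z = -85158$ ($Z = 18 - 2 \cdot 42 \cdot 1014 = 18 - 85176 = -85158$)
$K = -85158$
$m \left(-29 - 29\right) - K = 57 \left(-29 - 29\right) - -85158 = 57 \left(-58\right) + 85158 = -3306 + 85158 = 81852$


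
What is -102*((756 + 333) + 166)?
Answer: -128010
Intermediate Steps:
-102*((756 + 333) + 166) = -102*(1089 + 166) = -102*1255 = -51*2510 = -128010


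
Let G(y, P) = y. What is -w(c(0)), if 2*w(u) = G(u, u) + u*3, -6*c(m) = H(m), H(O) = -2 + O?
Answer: -2/3 ≈ -0.66667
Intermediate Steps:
c(m) = 1/3 - m/6 (c(m) = -(-2 + m)/6 = 1/3 - m/6)
w(u) = 2*u (w(u) = (u + u*3)/2 = (u + 3*u)/2 = (4*u)/2 = 2*u)
-w(c(0)) = -2*(1/3 - 1/6*0) = -2*(1/3 + 0) = -2/3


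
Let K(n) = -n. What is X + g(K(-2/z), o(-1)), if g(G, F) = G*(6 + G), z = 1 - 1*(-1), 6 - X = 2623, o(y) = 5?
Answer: -2610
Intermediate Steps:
X = -2617 (X = 6 - 1*2623 = 6 - 2623 = -2617)
z = 2 (z = 1 + 1 = 2)
X + g(K(-2/z), o(-1)) = -2617 + (-(-2)/2)*(6 - (-2)/2) = -2617 + (-1*(-1))*(6 - 1*(-1)) = -2617 + 1*(6 + 1) = -2617 + 1*7 = -2617 + 7 = -2610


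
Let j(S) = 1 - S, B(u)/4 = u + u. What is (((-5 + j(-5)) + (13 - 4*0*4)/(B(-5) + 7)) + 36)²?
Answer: 1459264/1089 ≈ 1340.0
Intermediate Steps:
B(u) = 8*u (B(u) = 4*(u + u) = 4*(2*u) = 8*u)
(((-5 + j(-5)) + (13 - 4*0*4)/(B(-5) + 7)) + 36)² = (((-5 + (1 - 1*(-5))) + (13 - 4*0*4)/(8*(-5) + 7)) + 36)² = (((-5 + (1 + 5)) + (13 + 0*4)/(-40 + 7)) + 36)² = (((-5 + 6) + (13 + 0)/(-33)) + 36)² = ((1 + 13*(-1/33)) + 36)² = ((1 - 13/33) + 36)² = (20/33 + 36)² = (1208/33)² = 1459264/1089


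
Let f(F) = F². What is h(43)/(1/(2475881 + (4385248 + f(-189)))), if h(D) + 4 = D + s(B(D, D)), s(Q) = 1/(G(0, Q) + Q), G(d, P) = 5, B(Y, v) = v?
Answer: 2152966675/8 ≈ 2.6912e+8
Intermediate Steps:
s(Q) = 1/(5 + Q)
h(D) = -4 + D + 1/(5 + D) (h(D) = -4 + (D + 1/(5 + D)) = -4 + D + 1/(5 + D))
h(43)/(1/(2475881 + (4385248 + f(-189)))) = ((-19 + 43 + 43²)/(5 + 43))/(1/(2475881 + (4385248 + (-189)²))) = ((-19 + 43 + 1849)/48)/(1/(2475881 + (4385248 + 35721))) = ((1/48)*1873)/(1/(2475881 + 4420969)) = 1873/(48*(1/6896850)) = (1873/48)*6896850 = 2152966675/8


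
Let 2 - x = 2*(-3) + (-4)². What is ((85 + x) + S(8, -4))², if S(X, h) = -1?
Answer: 5776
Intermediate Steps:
x = -8 (x = 2 - (2*(-3) + (-4)²) = 2 - (-6 + 16) = 2 - 1*10 = 2 - 10 = -8)
((85 + x) + S(8, -4))² = ((85 - 8) - 1)² = (77 - 1)² = 76² = 5776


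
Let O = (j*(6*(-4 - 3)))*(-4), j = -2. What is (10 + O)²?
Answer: 106276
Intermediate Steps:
O = -336 (O = -12*(-4 - 3)*(-4) = -12*(-7)*(-4) = -2*(-42)*(-4) = 84*(-4) = -336)
(10 + O)² = (10 - 336)² = (-326)² = 106276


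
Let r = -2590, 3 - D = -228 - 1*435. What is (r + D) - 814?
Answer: -2738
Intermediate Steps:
D = 666 (D = 3 - (-228 - 1*435) = 3 - (-228 - 435) = 3 - 1*(-663) = 3 + 663 = 666)
(r + D) - 814 = (-2590 + 666) - 814 = -1924 - 814 = -2738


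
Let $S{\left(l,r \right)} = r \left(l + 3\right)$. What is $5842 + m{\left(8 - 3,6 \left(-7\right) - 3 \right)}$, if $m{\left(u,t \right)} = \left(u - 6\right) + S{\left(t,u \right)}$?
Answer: $5631$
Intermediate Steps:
$S{\left(l,r \right)} = r \left(3 + l\right)$
$m{\left(u,t \right)} = -6 + u + u \left(3 + t\right)$ ($m{\left(u,t \right)} = \left(u - 6\right) + u \left(3 + t\right) = \left(-6 + u\right) + u \left(3 + t\right) = -6 + u + u \left(3 + t\right)$)
$5842 + m{\left(8 - 3,6 \left(-7\right) - 3 \right)} = 5842 + \left(-6 + \left(8 - 3\right) + \left(8 - 3\right) \left(3 + \left(6 \left(-7\right) - 3\right)\right)\right) = 5842 + \left(-6 + \left(8 - 3\right) + \left(8 - 3\right) \left(3 - 45\right)\right) = 5842 + \left(-6 + 5 + 5 \left(3 - 45\right)\right) = 5842 + \left(-6 + 5 + 5 \left(-42\right)\right) = 5842 - 211 = 5631$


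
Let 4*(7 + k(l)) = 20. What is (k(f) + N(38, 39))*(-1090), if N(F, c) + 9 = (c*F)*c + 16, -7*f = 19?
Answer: -63005270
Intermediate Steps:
f = -19/7 (f = -1/7*19 = -19/7 ≈ -2.7143)
k(l) = -2 (k(l) = -7 + (1/4)*20 = -7 + 5 = -2)
N(F, c) = 7 + F*c**2 (N(F, c) = -9 + ((c*F)*c + 16) = -9 + ((F*c)*c + 16) = -9 + (F*c**2 + 16) = -9 + (16 + F*c**2) = 7 + F*c**2)
(k(f) + N(38, 39))*(-1090) = (-2 + (7 + 38*39**2))*(-1090) = (-2 + (7 + 38*1521))*(-1090) = (-2 + (7 + 57798))*(-1090) = (-2 + 57805)*(-1090) = 57803*(-1090) = -63005270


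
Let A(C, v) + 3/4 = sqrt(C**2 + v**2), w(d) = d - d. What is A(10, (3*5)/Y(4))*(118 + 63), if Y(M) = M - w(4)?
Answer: -543/4 + 905*sqrt(73)/4 ≈ 1797.3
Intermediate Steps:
w(d) = 0
Y(M) = M (Y(M) = M - 1*0 = M + 0 = M)
A(C, v) = -3/4 + sqrt(C**2 + v**2)
A(10, (3*5)/Y(4))*(118 + 63) = (-3/4 + sqrt(10**2 + ((3*5)/4)**2))*(118 + 63) = (-3/4 + sqrt(100 + (15*(1/4))**2))*181 = (-3/4 + sqrt(100 + (15/4)**2))*181 = (-3/4 + sqrt(100 + 225/16))*181 = (-3/4 + sqrt(1825/16))*181 = (-3/4 + 5*sqrt(73)/4)*181 = -543/4 + 905*sqrt(73)/4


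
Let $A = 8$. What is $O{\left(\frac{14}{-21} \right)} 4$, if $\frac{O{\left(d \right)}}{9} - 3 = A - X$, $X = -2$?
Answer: $468$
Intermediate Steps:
$O{\left(d \right)} = 117$ ($O{\left(d \right)} = 27 + 9 \left(8 - -2\right) = 27 + 9 \left(8 + 2\right) = 27 + 9 \cdot 10 = 27 + 90 = 117$)
$O{\left(\frac{14}{-21} \right)} 4 = 117 \cdot 4 = 468$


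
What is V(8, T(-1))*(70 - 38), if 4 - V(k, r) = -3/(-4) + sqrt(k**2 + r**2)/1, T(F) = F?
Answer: 104 - 32*sqrt(65) ≈ -153.99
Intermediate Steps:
V(k, r) = 13/4 - sqrt(k**2 + r**2) (V(k, r) = 4 - (-3/(-4) + sqrt(k**2 + r**2)/1) = 4 - (-3*(-1/4) + sqrt(k**2 + r**2)*1) = 4 - (3/4 + sqrt(k**2 + r**2)) = 4 + (-3/4 - sqrt(k**2 + r**2)) = 13/4 - sqrt(k**2 + r**2))
V(8, T(-1))*(70 - 38) = (13/4 - sqrt(8**2 + (-1)**2))*(70 - 38) = (13/4 - sqrt(64 + 1))*32 = (13/4 - sqrt(65))*32 = 104 - 32*sqrt(65)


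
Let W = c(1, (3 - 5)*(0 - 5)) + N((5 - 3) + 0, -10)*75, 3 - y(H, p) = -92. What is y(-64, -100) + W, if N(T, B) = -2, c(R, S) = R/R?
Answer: -54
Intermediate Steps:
c(R, S) = 1
y(H, p) = 95 (y(H, p) = 3 - 1*(-92) = 3 + 92 = 95)
W = -149 (W = 1 - 2*75 = 1 - 150 = -149)
y(-64, -100) + W = 95 - 149 = -54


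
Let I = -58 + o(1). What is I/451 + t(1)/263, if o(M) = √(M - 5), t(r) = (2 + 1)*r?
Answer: -13901/118613 + 2*I/451 ≈ -0.1172 + 0.0044346*I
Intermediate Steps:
t(r) = 3*r
o(M) = √(-5 + M)
I = -58 + 2*I (I = -58 + √(-5 + 1) = -58 + √(-4) = -58 + 2*I ≈ -58.0 + 2.0*I)
I/451 + t(1)/263 = (-58 + 2*I)/451 + (3*1)/263 = (-58 + 2*I)*(1/451) + 3*(1/263) = (-58/451 + 2*I/451) + 3/263 = -13901/118613 + 2*I/451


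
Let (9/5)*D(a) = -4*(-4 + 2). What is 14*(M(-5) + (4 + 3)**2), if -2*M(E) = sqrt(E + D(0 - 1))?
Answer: 686 - 7*I*sqrt(5)/3 ≈ 686.0 - 5.2175*I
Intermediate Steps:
D(a) = 40/9 (D(a) = 5*(-4*(-4 + 2))/9 = 5*(-4*(-2))/9 = (5/9)*8 = 40/9)
M(E) = -sqrt(40/9 + E)/2 (M(E) = -sqrt(E + 40/9)/2 = -sqrt(40/9 + E)/2)
14*(M(-5) + (4 + 3)**2) = 14*(-sqrt(40 + 9*(-5))/6 + (4 + 3)**2) = 14*(-sqrt(40 - 45)/6 + 7**2) = 14*(-I*sqrt(5)/6 + 49) = 14*(49 - I*sqrt(5)/6) = 686 - 7*I*sqrt(5)/3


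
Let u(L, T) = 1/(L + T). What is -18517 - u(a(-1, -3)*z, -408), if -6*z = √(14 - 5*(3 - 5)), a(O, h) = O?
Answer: -4623601703/249695 + √6/499390 ≈ -18517.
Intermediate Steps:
z = -√6/3 (z = -√(14 - 5*(3 - 5))/6 = -√(14 - 5*(-2))/6 = -√(14 + 10)/6 = -√6/3 ≈ -0.81650)
-18517 - u(a(-1, -3)*z, -408) = -18517 - 1/(-(-1)*√6/3 - 408) = -18517 - 1/(√6/3 - 408) = -18517 - 1/(-408 + √6/3)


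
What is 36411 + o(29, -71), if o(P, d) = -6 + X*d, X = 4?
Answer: 36121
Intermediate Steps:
o(P, d) = -6 + 4*d
36411 + o(29, -71) = 36411 + (-6 + 4*(-71)) = 36411 + (-6 - 284) = 36411 - 290 = 36121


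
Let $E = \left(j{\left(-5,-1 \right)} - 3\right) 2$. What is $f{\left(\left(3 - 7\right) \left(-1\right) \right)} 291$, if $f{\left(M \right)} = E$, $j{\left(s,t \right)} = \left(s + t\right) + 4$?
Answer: $-2910$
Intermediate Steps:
$j{\left(s,t \right)} = 4 + s + t$
$E = -10$ ($E = \left(\left(4 - 5 - 1\right) - 3\right) 2 = \left(-2 - 3\right) 2 = \left(-5\right) 2 = -10$)
$f{\left(M \right)} = -10$
$f{\left(\left(3 - 7\right) \left(-1\right) \right)} 291 = \left(-10\right) 291 = -2910$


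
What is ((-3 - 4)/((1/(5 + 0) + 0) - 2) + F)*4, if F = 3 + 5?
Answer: 428/9 ≈ 47.556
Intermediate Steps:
F = 8
((-3 - 4)/((1/(5 + 0) + 0) - 2) + F)*4 = ((-3 - 4)/((1/(5 + 0) + 0) - 2) + 8)*4 = (-7/((1/5 + 0) - 2) + 8)*4 = (-7/((⅕ + 0) - 2) + 8)*4 = (-7/(⅕ - 2) + 8)*4 = (-7/(-9/5) + 8)*4 = (-7*(-5/9) + 8)*4 = (35/9 + 8)*4 = (107/9)*4 = 428/9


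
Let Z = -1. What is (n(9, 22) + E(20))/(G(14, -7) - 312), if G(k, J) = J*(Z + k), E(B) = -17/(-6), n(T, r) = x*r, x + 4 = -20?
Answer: 3151/2418 ≈ 1.3031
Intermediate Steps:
x = -24 (x = -4 - 20 = -24)
n(T, r) = -24*r
E(B) = 17/6 (E(B) = -17*(-⅙) = 17/6)
G(k, J) = J*(-1 + k)
(n(9, 22) + E(20))/(G(14, -7) - 312) = (-24*22 + 17/6)/(-7*(-1 + 14) - 312) = (-528 + 17/6)/(-7*13 - 312) = -3151/(6*(-91 - 312)) = -3151/6/(-403) = -3151/6*(-1/403) = 3151/2418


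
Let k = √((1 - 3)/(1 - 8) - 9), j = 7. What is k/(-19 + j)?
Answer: -I*√427/84 ≈ -0.246*I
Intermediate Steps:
k = I*√427/7 (k = √(-2/(-7) - 9) = √(-2*(-⅐) - 9) = √(2/7 - 9) = √(-61/7) = I*√427/7 ≈ 2.952*I)
k/(-19 + j) = (I*√427/7)/(-19 + 7) = (I*√427/7)/(-12) = -I*√427/84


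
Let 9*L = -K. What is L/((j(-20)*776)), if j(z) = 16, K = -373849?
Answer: 373849/111744 ≈ 3.3456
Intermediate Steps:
L = 373849/9 (L = (-1*(-373849))/9 = (1/9)*373849 = 373849/9 ≈ 41539.)
L/((j(-20)*776)) = 373849/(9*((16*776))) = (373849/9)/12416 = (373849/9)*(1/12416) = 373849/111744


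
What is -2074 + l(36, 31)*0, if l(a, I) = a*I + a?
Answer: -2074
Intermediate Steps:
l(a, I) = a + I*a (l(a, I) = I*a + a = a + I*a)
-2074 + l(36, 31)*0 = -2074 + (36*(1 + 31))*0 = -2074 + (36*32)*0 = -2074 + 1152*0 = -2074 + 0 = -2074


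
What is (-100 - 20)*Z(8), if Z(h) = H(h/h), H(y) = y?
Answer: -120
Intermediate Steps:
Z(h) = 1 (Z(h) = h/h = 1)
(-100 - 20)*Z(8) = (-100 - 20)*1 = -120*1 = -120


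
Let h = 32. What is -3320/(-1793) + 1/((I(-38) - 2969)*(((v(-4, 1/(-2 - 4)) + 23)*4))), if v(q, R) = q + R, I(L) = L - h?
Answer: 760072367/410485834 ≈ 1.8516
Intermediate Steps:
I(L) = -32 + L (I(L) = L - 1*32 = L - 32 = -32 + L)
v(q, R) = R + q
-3320/(-1793) + 1/((I(-38) - 2969)*(((v(-4, 1/(-2 - 4)) + 23)*4))) = -3320/(-1793) + 1/(((-32 - 38) - 2969)*((((1/(-2 - 4) - 4) + 23)*4))) = -3320*(-1/1793) + 1/((-70 - 2969)*((((1/(-6) - 4) + 23)*4))) = 3320/1793 + 1/((-3039)*((((-⅙ - 4) + 23)*4))) = 3320/1793 - 1/(4*(-25/6 + 23))/3039 = 3320/1793 - 1/(3039*((113/6)*4)) = 3320/1793 - 1/(3039*226/3) = 3320/1793 - 1/3039*3/226 = 3320/1793 - 1/228938 = 760072367/410485834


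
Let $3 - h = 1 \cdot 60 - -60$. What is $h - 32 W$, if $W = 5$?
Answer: $-277$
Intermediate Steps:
$h = -117$ ($h = 3 - \left(1 \cdot 60 - -60\right) = 3 - \left(60 + 60\right) = 3 - 120 = -117$)
$h - 32 W = -117 - 160 = -277$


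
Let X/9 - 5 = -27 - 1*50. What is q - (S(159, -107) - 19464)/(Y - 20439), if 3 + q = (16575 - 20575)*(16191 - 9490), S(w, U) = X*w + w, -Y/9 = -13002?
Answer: -95877914200/3577 ≈ -2.6804e+7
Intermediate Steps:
Y = 117018 (Y = -9*(-13002) = 117018)
X = -648 (X = 45 + 9*(-27 - 1*50) = 45 + 9*(-27 - 50) = 45 + 9*(-77) = 45 - 693 = -648)
S(w, U) = -647*w (S(w, U) = -648*w + w = -647*w)
q = -26804003 (q = -3 + (16575 - 20575)*(16191 - 9490) = -3 - 4000*6701 = -3 - 26804000 = -26804003)
q - (S(159, -107) - 19464)/(Y - 20439) = -26804003 - (-647*159 - 19464)/(117018 - 20439) = -26804003 - (-102873 - 19464)/96579 = -26804003 - (-122337)/96579 = -26804003 - 1*(-4531/3577) = -26804003 + 4531/3577 = -95877914200/3577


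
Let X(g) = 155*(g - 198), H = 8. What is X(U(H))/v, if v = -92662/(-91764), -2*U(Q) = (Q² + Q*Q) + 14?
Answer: -1913049990/46331 ≈ -41291.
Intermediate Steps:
U(Q) = -7 - Q² (U(Q) = -((Q² + Q*Q) + 14)/2 = -((Q² + Q²) + 14)/2 = -(2*Q² + 14)/2 = -(14 + 2*Q²)/2 = -7 - Q²)
X(g) = -30690 + 155*g (X(g) = 155*(-198 + g) = -30690 + 155*g)
v = 46331/45882 (v = -92662*(-1/91764) = 46331/45882 ≈ 1.0098)
X(U(H))/v = (-30690 + 155*(-7 - 1*8²))/(46331/45882) = (-30690 + 155*(-7 - 1*64))*(45882/46331) = (-30690 + 155*(-7 - 64))*(45882/46331) = (-30690 + 155*(-71))*(45882/46331) = (-30690 - 11005)*(45882/46331) = -41695*45882/46331 = -1913049990/46331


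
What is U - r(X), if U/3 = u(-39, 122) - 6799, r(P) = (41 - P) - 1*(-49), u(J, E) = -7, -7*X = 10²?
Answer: -143656/7 ≈ -20522.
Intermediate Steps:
X = -100/7 (X = -⅐*10² = -⅐*100 = -100/7 ≈ -14.286)
r(P) = 90 - P (r(P) = (41 - P) + 49 = 90 - P)
U = -20418 (U = 3*(-7 - 6799) = 3*(-6806) = -20418)
U - r(X) = -20418 - (90 - 1*(-100/7)) = -20418 - (90 + 100/7) = -20418 - 1*730/7 = -20418 - 730/7 = -143656/7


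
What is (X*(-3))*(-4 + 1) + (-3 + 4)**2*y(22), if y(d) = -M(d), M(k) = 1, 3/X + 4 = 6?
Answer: 25/2 ≈ 12.500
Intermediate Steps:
X = 3/2 (X = 3/(-4 + 6) = 3/2 ≈ 1.5000)
y(d) = -1 (y(d) = -1*1 = -1)
(X*(-3))*(-4 + 1) + (-3 + 4)**2*y(22) = ((3/2)*(-3))*(-4 + 1) + (-3 + 4)**2*(-1) = -9/2*(-3) + 1**2*(-1) = 27/2 + 1*(-1) = 27/2 - 1 = 25/2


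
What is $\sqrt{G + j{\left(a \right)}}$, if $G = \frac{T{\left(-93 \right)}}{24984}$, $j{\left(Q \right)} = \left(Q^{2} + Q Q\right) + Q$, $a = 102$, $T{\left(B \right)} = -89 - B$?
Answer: $\frac{\sqrt{90639079534}}{2082} \approx 144.6$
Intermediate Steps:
$j{\left(Q \right)} = Q + 2 Q^{2}$ ($j{\left(Q \right)} = \left(Q^{2} + Q^{2}\right) + Q = 2 Q^{2} + Q = Q + 2 Q^{2}$)
$G = \frac{1}{6246}$ ($G = \frac{-89 - -93}{24984} = \left(-89 + 93\right) \frac{1}{24984} = 4 \cdot \frac{1}{24984} = \frac{1}{6246} \approx 0.0001601$)
$\sqrt{G + j{\left(a \right)}} = \sqrt{\frac{1}{6246} + 102 \left(1 + 2 \cdot 102\right)} = \sqrt{\frac{1}{6246} + 102 \left(1 + 204\right)} = \sqrt{\frac{1}{6246} + 102 \cdot 205} = \sqrt{\frac{1}{6246} + 20910} = \sqrt{\frac{130603861}{6246}} = \frac{\sqrt{90639079534}}{2082}$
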